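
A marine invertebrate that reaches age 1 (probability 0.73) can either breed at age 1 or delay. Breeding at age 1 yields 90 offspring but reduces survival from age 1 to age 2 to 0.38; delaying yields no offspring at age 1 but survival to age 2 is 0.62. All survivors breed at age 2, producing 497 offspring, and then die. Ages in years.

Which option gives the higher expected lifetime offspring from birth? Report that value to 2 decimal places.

breed at age 1: R₀ = 0.73 × (90 + 0.38 × 497) = 0.73 × 278.8600 = 203.5678
delay to age 2: R₀ = 0.73 × (0.62 × 497) = 0.73 × 308.1400 = 224.9422
Higher: delay to age 2 (224.9422).

224.94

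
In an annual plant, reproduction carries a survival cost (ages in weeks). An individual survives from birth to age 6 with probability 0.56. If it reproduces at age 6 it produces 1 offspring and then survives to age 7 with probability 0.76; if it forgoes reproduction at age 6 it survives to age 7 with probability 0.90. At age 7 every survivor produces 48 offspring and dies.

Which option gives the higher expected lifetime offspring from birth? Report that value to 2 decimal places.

24.19

breed at age 6: R₀ = 0.56 × (1 + 0.76 × 48) = 0.56 × 37.4800 = 20.9888
delay to age 7: R₀ = 0.56 × (0.90 × 48) = 0.56 × 43.2000 = 24.1920
Higher: delay to age 7 (24.1920).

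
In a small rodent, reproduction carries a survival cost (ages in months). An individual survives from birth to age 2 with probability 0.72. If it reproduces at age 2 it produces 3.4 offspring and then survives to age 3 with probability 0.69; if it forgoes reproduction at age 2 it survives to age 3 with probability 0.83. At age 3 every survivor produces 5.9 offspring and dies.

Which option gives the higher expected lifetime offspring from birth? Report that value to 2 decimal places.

5.38

breed at age 2: R₀ = 0.72 × (3.4 + 0.69 × 5.9) = 0.72 × 7.4710 = 5.3791
delay to age 3: R₀ = 0.72 × (0.83 × 5.9) = 0.72 × 4.8970 = 3.5258
Higher: breed at age 2 (5.3791).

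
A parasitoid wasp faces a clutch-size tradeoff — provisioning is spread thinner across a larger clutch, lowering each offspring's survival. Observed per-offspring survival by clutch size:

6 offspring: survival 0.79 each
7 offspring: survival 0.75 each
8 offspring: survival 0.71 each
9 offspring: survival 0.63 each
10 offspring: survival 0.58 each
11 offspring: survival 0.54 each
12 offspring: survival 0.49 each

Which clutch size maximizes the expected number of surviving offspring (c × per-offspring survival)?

11

Expected surviving offspring = c × s(c):
  c=6: 6 × 0.79 = 4.740
  c=7: 7 × 0.75 = 5.250
  c=8: 8 × 0.71 = 5.680
  c=9: 9 × 0.63 = 5.670
  c=10: 10 × 0.58 = 5.800
  c=11: 11 × 0.54 = 5.940
  c=12: 12 × 0.49 = 5.880
Maximum at c = 11 (5.940 surviving offspring).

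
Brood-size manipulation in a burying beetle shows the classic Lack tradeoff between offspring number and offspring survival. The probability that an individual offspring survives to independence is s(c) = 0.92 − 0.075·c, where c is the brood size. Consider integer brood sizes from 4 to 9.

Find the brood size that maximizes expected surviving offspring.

Expected surviving offspring = c × s(c):
  c=4: 4 × 0.620 = 2.480
  c=5: 5 × 0.545 = 2.725
  c=6: 6 × 0.470 = 2.820
  c=7: 7 × 0.395 = 2.765
  c=8: 8 × 0.320 = 2.560
  c=9: 9 × 0.245 = 2.205
Maximum at c = 6 (2.820 surviving offspring).

6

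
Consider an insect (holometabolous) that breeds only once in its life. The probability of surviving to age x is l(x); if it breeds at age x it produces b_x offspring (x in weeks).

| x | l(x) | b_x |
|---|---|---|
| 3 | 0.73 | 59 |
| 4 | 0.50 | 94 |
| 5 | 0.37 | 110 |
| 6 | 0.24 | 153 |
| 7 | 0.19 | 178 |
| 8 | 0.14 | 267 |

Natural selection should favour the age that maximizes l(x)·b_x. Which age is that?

Expected offspring if breeding at age x = l(x) × b_x:
  age 3: 0.73 × 59 = 43.070
  age 4: 0.50 × 94 = 47.000
  age 5: 0.37 × 110 = 40.700
  age 6: 0.24 × 153 = 36.720
  age 7: 0.19 × 178 = 33.820
  age 8: 0.14 × 267 = 37.380
Maximum at age 4 (47.000).

4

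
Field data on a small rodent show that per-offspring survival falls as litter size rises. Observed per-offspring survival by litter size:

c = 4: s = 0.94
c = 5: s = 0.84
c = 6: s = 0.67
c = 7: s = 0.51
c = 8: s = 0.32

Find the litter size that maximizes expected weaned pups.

5

Expected weaned pups = c × s(c):
  c=4: 4 × 0.94 = 3.760
  c=5: 5 × 0.84 = 4.200
  c=6: 6 × 0.67 = 4.020
  c=7: 7 × 0.51 = 3.570
  c=8: 8 × 0.32 = 2.560
Maximum at c = 5 (4.200 weaned pups).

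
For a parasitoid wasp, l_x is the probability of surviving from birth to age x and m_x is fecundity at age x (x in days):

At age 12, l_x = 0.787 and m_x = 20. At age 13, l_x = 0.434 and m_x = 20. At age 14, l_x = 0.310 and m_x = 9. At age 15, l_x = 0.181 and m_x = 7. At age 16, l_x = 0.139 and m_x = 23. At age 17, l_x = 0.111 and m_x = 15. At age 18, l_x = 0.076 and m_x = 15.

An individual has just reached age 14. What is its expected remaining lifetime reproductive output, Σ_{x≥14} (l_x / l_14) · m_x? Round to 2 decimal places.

l_14 = 0.310. Conditional survival from age 14 to x is l_x / l_14.
  x=14: (0.310/0.310) × 9 = 9.0000
  x=15: (0.181/0.310) × 7 = 4.0871
  x=16: (0.139/0.310) × 23 = 10.3129
  x=17: (0.111/0.310) × 15 = 5.3710
  x=18: (0.076/0.310) × 15 = 3.6774
Sum = 9.0000 + 4.0871 + 10.3129 + 5.3710 + 3.6774 = 32.4484

32.45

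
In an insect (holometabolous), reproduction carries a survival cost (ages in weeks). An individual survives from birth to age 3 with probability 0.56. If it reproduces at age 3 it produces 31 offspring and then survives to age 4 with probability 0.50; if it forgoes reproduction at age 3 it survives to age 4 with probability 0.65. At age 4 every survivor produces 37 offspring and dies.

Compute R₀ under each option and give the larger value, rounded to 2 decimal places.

breed at age 3: R₀ = 0.56 × (31 + 0.50 × 37) = 0.56 × 49.5000 = 27.7200
delay to age 4: R₀ = 0.56 × (0.65 × 37) = 0.56 × 24.0500 = 13.4680
Higher: breed at age 3 (27.7200).

27.72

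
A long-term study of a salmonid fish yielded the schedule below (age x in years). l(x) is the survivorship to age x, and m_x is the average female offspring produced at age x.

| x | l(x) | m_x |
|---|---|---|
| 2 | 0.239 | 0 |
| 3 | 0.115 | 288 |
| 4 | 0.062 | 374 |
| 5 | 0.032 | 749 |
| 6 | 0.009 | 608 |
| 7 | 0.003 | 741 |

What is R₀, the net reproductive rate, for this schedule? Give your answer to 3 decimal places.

87.971

R₀ = Σ l(x) m_x:
  age 2: 0.239 × 0 = 0.0000
  age 3: 0.115 × 288 = 33.1200
  age 4: 0.062 × 374 = 23.1880
  age 5: 0.032 × 749 = 23.9680
  age 6: 0.009 × 608 = 5.4720
  age 7: 0.003 × 741 = 2.2230
R₀ = 0.0000 + 33.1200 + 23.1880 + 23.9680 + 5.4720 + 2.2230 = 87.9710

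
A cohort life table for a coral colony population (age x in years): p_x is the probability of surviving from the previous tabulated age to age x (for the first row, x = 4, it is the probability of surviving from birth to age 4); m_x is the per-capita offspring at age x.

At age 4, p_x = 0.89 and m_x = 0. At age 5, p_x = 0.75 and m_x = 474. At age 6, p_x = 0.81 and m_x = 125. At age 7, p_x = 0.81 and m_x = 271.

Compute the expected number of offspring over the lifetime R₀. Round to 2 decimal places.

Survivorship from birth: l_x = p_4·p_5·…·p_x.
  l_4 = 0.89000
  l_5 = 0.66750
  l_6 = 0.54068
  l_7 = 0.43795
R₀ = Σ l_x m_x:
  age 4: 0.89000 × 0 = 0.0000
  age 5: 0.66750 × 474 = 316.3950
  age 6: 0.54068 × 125 = 67.5850
  age 7: 0.43795 × 271 = 118.6844
R₀ = 0.0000 + 316.3950 + 67.5850 + 118.6844 = 502.6644

502.66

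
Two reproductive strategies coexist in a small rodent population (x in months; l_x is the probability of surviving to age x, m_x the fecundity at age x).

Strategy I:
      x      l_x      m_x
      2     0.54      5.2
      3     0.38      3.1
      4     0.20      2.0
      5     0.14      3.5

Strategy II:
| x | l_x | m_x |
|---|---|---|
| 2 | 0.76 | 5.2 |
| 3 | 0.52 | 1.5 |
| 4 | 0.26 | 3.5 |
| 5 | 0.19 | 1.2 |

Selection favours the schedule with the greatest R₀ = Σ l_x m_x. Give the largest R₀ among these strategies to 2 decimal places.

Strategy I: R₀ = 0.54×5.2 + 0.38×3.1 + 0.20×2.0 + 0.14×3.5 = 4.8760
Strategy II: R₀ = 0.76×5.2 + 0.52×1.5 + 0.26×3.5 + 0.19×1.2 = 5.8700
Highest R₀: strategy II with 5.8700.

5.87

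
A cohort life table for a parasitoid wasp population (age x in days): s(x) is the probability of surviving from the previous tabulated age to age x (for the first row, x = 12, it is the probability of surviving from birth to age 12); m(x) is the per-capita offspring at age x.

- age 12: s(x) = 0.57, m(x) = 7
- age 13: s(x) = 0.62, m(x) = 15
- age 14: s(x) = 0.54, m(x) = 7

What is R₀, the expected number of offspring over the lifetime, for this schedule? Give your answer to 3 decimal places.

Survivorship from birth: l_x = s_12·s_13·…·s_x.
  l_12 = 0.57000
  l_13 = 0.35340
  l_14 = 0.19084
R₀ = Σ l_x m(x):
  age 12: 0.57000 × 7 = 3.9900
  age 13: 0.35340 × 15 = 5.3010
  age 14: 0.19084 × 7 = 1.3359
R₀ = 3.9900 + 5.3010 + 1.3359 = 10.6269

10.627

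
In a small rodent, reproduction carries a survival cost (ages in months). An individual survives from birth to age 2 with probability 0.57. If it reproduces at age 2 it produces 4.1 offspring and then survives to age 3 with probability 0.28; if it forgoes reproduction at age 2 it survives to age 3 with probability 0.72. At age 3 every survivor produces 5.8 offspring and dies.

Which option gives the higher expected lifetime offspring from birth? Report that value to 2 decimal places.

breed at age 2: R₀ = 0.57 × (4.1 + 0.28 × 5.8) = 0.57 × 5.7240 = 3.2627
delay to age 3: R₀ = 0.57 × (0.72 × 5.8) = 0.57 × 4.1760 = 2.3803
Higher: breed at age 2 (3.2627).

3.26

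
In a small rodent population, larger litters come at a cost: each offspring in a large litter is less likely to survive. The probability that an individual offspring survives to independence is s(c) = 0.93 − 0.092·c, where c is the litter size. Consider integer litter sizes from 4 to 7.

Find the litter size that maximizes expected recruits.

Expected recruits = c × s(c):
  c=4: 4 × 0.562 = 2.248
  c=5: 5 × 0.470 = 2.350
  c=6: 6 × 0.378 = 2.268
  c=7: 7 × 0.286 = 2.002
Maximum at c = 5 (2.350 recruits).

5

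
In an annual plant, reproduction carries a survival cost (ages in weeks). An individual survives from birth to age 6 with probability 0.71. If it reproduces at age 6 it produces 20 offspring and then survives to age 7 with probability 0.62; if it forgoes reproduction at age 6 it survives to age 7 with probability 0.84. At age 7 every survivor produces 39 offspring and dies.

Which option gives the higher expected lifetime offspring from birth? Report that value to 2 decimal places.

31.37

breed at age 6: R₀ = 0.71 × (20 + 0.62 × 39) = 0.71 × 44.1800 = 31.3678
delay to age 7: R₀ = 0.71 × (0.84 × 39) = 0.71 × 32.7600 = 23.2596
Higher: breed at age 6 (31.3678).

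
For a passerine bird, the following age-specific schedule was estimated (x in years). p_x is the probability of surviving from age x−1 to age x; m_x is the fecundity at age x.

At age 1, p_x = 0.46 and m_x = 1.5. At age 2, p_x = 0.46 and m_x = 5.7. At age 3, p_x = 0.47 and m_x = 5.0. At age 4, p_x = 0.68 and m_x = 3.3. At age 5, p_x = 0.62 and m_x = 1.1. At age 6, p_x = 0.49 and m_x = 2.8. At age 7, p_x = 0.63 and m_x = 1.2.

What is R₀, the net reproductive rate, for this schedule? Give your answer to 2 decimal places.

2.74

Survivorship from birth: l_x = p_1·p_2·…·p_x.
  l_1 = 0.46000
  l_2 = 0.21160
  l_3 = 0.09945
  l_4 = 0.06763
  l_5 = 0.04193
  l_6 = 0.02055
  l_7 = 0.01294
R₀ = Σ l_x m_x:
  age 1: 0.46000 × 1.5 = 0.6900
  age 2: 0.21160 × 5.7 = 1.2061
  age 3: 0.09945 × 5.0 = 0.4972
  age 4: 0.06763 × 3.3 = 0.2232
  age 5: 0.04193 × 1.1 = 0.0461
  age 6: 0.02055 × 2.8 = 0.0575
  age 7: 0.01294 × 1.2 = 0.0155
R₀ = 0.6900 + 1.2061 + 0.4972 + 0.2232 + 0.0461 + 0.0575 + 0.0155 = 2.7357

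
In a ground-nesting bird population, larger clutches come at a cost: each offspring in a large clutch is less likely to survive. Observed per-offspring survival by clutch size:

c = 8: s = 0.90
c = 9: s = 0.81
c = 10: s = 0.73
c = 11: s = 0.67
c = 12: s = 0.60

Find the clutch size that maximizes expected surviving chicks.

Expected surviving chicks = c × s(c):
  c=8: 8 × 0.90 = 7.200
  c=9: 9 × 0.81 = 7.290
  c=10: 10 × 0.73 = 7.300
  c=11: 11 × 0.67 = 7.370
  c=12: 12 × 0.60 = 7.200
Maximum at c = 11 (7.370 surviving chicks).

11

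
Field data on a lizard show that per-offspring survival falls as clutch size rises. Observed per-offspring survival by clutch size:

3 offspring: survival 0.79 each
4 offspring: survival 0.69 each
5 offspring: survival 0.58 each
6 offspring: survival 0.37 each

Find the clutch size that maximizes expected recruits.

Expected recruits = c × s(c):
  c=3: 3 × 0.79 = 2.370
  c=4: 4 × 0.69 = 2.760
  c=5: 5 × 0.58 = 2.900
  c=6: 6 × 0.37 = 2.220
Maximum at c = 5 (2.900 recruits).

5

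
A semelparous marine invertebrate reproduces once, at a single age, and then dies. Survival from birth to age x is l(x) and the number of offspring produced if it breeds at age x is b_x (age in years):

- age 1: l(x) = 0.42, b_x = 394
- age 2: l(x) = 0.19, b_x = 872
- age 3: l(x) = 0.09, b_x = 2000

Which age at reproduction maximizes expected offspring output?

3

Expected offspring if breeding at age x = l(x) × b_x:
  age 1: 0.42 × 394 = 165.480
  age 2: 0.19 × 872 = 165.680
  age 3: 0.09 × 2000 = 180.000
Maximum at age 3 (180.000).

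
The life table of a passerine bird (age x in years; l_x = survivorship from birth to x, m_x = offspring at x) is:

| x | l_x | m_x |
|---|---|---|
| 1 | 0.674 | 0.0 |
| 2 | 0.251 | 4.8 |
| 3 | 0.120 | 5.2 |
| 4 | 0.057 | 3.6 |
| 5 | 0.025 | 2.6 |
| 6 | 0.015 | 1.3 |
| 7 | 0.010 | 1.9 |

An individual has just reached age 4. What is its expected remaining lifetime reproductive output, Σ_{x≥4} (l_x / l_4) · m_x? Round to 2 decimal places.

l_4 = 0.057. Conditional survival from age 4 to x is l_x / l_4.
  x=4: (0.057/0.057) × 3.6 = 3.6000
  x=5: (0.025/0.057) × 2.6 = 1.1404
  x=6: (0.015/0.057) × 1.3 = 0.3421
  x=7: (0.010/0.057) × 1.9 = 0.3333
Sum = 3.6000 + 1.1404 + 0.3421 + 0.3333 = 5.4158

5.42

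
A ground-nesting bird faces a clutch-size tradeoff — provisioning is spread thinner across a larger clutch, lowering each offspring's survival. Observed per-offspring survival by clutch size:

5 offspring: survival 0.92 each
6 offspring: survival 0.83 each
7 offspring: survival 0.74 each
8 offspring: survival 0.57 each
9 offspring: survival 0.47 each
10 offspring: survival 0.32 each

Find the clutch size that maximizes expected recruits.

Expected recruits = c × s(c):
  c=5: 5 × 0.92 = 4.600
  c=6: 6 × 0.83 = 4.980
  c=7: 7 × 0.74 = 5.180
  c=8: 8 × 0.57 = 4.560
  c=9: 9 × 0.47 = 4.230
  c=10: 10 × 0.32 = 3.200
Maximum at c = 7 (5.180 recruits).

7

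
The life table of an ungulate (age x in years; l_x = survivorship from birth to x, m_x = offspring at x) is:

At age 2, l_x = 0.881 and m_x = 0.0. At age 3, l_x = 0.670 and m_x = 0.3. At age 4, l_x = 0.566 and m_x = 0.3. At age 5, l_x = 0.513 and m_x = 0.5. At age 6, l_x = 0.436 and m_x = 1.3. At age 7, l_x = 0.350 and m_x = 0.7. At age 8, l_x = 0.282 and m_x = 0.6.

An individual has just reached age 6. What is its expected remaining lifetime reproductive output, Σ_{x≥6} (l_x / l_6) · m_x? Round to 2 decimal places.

l_6 = 0.436. Conditional survival from age 6 to x is l_x / l_6.
  x=6: (0.436/0.436) × 1.3 = 1.3000
  x=7: (0.350/0.436) × 0.7 = 0.5619
  x=8: (0.282/0.436) × 0.6 = 0.3881
Sum = 1.3000 + 0.5619 + 0.3881 = 2.2500

2.25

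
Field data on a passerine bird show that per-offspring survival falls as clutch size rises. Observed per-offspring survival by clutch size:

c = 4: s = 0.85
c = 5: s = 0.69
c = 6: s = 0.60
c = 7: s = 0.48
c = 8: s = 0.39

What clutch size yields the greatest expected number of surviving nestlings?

6

Expected surviving nestlings = c × s(c):
  c=4: 4 × 0.85 = 3.400
  c=5: 5 × 0.69 = 3.450
  c=6: 6 × 0.60 = 3.600
  c=7: 7 × 0.48 = 3.360
  c=8: 8 × 0.39 = 3.120
Maximum at c = 6 (3.600 surviving nestlings).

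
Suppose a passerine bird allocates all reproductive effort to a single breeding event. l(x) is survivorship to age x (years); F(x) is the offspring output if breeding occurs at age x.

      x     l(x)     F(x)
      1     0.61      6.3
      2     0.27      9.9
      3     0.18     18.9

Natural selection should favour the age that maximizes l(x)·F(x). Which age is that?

1

Expected offspring if breeding at age x = l(x) × F(x):
  age 1: 0.61 × 6.3 = 3.843
  age 2: 0.27 × 9.9 = 2.673
  age 3: 0.18 × 18.9 = 3.402
Maximum at age 1 (3.843).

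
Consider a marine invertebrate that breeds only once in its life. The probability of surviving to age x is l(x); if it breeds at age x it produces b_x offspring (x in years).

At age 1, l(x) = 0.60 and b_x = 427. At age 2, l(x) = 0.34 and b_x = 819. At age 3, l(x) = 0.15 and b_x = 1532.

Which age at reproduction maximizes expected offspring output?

Expected offspring if breeding at age x = l(x) × b_x:
  age 1: 0.60 × 427 = 256.200
  age 2: 0.34 × 819 = 278.460
  age 3: 0.15 × 1532 = 229.800
Maximum at age 2 (278.460).

2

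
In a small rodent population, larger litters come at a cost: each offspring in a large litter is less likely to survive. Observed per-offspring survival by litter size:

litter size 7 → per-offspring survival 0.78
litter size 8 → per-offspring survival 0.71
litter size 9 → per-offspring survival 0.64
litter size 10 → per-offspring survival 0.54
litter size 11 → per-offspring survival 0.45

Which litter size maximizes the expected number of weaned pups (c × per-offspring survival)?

Expected weaned pups = c × s(c):
  c=7: 7 × 0.78 = 5.460
  c=8: 8 × 0.71 = 5.680
  c=9: 9 × 0.64 = 5.760
  c=10: 10 × 0.54 = 5.400
  c=11: 11 × 0.45 = 4.950
Maximum at c = 9 (5.760 weaned pups).

9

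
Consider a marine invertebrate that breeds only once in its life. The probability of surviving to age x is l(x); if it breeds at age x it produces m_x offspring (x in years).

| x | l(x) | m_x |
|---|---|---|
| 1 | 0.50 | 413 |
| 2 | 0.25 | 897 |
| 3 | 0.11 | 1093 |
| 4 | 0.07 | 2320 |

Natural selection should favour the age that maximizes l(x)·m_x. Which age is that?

2

Expected offspring if breeding at age x = l(x) × m_x:
  age 1: 0.50 × 413 = 206.500
  age 2: 0.25 × 897 = 224.250
  age 3: 0.11 × 1093 = 120.230
  age 4: 0.07 × 2320 = 162.400
Maximum at age 2 (224.250).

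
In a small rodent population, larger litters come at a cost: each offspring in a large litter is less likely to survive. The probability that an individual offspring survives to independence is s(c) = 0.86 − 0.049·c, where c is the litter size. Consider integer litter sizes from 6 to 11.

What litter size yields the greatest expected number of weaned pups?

Expected weaned pups = c × s(c):
  c=6: 6 × 0.566 = 3.396
  c=7: 7 × 0.517 = 3.619
  c=8: 8 × 0.468 = 3.744
  c=9: 9 × 0.419 = 3.771
  c=10: 10 × 0.370 = 3.700
  c=11: 11 × 0.321 = 3.531
Maximum at c = 9 (3.771 weaned pups).

9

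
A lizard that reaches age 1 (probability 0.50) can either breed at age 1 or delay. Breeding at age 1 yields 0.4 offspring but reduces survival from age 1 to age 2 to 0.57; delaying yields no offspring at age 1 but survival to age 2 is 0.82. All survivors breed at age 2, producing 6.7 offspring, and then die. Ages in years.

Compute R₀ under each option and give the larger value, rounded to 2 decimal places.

breed at age 1: R₀ = 0.50 × (0.4 + 0.57 × 6.7) = 0.50 × 4.2190 = 2.1095
delay to age 2: R₀ = 0.50 × (0.82 × 6.7) = 0.50 × 5.4940 = 2.7470
Higher: delay to age 2 (2.7470).

2.75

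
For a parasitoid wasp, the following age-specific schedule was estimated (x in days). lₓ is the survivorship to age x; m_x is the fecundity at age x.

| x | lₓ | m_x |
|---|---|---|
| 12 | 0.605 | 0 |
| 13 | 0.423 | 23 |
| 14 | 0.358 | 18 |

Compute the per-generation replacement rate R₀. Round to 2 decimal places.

R₀ = Σ lₓ m_x:
  age 12: 0.605 × 0 = 0.0000
  age 13: 0.423 × 23 = 9.7290
  age 14: 0.358 × 18 = 6.4440
R₀ = 0.0000 + 9.7290 + 6.4440 = 16.1730

16.17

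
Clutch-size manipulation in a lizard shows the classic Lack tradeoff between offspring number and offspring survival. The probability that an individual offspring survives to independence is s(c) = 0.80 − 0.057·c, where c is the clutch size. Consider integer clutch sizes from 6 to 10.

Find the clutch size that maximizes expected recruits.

Expected recruits = c × s(c):
  c=6: 6 × 0.458 = 2.748
  c=7: 7 × 0.401 = 2.807
  c=8: 8 × 0.344 = 2.752
  c=9: 9 × 0.287 = 2.583
  c=10: 10 × 0.230 = 2.300
Maximum at c = 7 (2.807 recruits).

7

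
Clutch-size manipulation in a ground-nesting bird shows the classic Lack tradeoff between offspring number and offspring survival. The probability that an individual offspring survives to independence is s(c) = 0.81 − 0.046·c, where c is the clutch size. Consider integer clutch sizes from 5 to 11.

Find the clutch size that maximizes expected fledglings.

9

Expected fledglings = c × s(c):
  c=5: 5 × 0.580 = 2.900
  c=6: 6 × 0.534 = 3.204
  c=7: 7 × 0.488 = 3.416
  c=8: 8 × 0.442 = 3.536
  c=9: 9 × 0.396 = 3.564
  c=10: 10 × 0.350 = 3.500
  c=11: 11 × 0.304 = 3.344
Maximum at c = 9 (3.564 fledglings).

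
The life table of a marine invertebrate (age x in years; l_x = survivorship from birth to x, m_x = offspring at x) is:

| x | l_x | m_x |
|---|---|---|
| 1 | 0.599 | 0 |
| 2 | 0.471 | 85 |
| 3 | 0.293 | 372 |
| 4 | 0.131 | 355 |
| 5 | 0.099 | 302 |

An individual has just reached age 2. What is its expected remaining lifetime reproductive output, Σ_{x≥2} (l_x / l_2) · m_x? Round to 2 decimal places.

478.63

l_2 = 0.471. Conditional survival from age 2 to x is l_x / l_2.
  x=2: (0.471/0.471) × 85 = 85.0000
  x=3: (0.293/0.471) × 372 = 231.4140
  x=4: (0.131/0.471) × 355 = 98.7367
  x=5: (0.099/0.471) × 302 = 63.4777
Sum = 85.0000 + 231.4140 + 98.7367 + 63.4777 = 478.6285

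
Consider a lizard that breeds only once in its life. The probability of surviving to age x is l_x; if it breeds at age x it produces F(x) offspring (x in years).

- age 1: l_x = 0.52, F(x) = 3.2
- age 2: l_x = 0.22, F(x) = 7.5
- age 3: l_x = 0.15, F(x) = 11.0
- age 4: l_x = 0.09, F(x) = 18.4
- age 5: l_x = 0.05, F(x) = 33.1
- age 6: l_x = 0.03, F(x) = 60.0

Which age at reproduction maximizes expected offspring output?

Expected offspring if breeding at age x = l_x × F(x):
  age 1: 0.52 × 3.2 = 1.664
  age 2: 0.22 × 7.5 = 1.650
  age 3: 0.15 × 11.0 = 1.650
  age 4: 0.09 × 18.4 = 1.656
  age 5: 0.05 × 33.1 = 1.655
  age 6: 0.03 × 60.0 = 1.800
Maximum at age 6 (1.800).

6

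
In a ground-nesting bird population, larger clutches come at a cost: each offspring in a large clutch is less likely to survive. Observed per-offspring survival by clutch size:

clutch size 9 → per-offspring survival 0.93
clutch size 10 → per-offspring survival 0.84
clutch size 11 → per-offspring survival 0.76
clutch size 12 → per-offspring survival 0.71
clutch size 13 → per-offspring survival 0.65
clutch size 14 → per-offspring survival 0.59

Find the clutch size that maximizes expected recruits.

12

Expected recruits = c × s(c):
  c=9: 9 × 0.93 = 8.370
  c=10: 10 × 0.84 = 8.400
  c=11: 11 × 0.76 = 8.360
  c=12: 12 × 0.71 = 8.520
  c=13: 13 × 0.65 = 8.450
  c=14: 14 × 0.59 = 8.260
Maximum at c = 12 (8.520 recruits).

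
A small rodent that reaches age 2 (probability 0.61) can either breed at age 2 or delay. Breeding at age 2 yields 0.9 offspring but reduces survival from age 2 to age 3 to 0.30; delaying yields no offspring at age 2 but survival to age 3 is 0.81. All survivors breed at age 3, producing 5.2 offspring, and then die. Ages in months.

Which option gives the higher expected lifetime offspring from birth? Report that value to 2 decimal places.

2.57

breed at age 2: R₀ = 0.61 × (0.9 + 0.30 × 5.2) = 0.61 × 2.4600 = 1.5006
delay to age 3: R₀ = 0.61 × (0.81 × 5.2) = 0.61 × 4.2120 = 2.5693
Higher: delay to age 3 (2.5693).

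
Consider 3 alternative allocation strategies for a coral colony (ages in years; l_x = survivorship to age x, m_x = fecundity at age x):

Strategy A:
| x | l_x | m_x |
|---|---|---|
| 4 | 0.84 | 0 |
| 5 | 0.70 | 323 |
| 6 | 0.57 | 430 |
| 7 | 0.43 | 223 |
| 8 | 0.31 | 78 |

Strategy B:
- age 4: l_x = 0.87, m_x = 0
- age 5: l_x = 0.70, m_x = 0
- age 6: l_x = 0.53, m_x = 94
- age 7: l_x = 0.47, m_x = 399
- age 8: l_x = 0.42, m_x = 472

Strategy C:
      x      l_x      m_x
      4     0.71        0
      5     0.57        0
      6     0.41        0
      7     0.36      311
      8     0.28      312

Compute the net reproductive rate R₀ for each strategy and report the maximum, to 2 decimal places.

Strategy A: R₀ = 0.84×0 + 0.70×323 + 0.57×430 + 0.43×223 + 0.31×78 = 591.2700
Strategy B: R₀ = 0.87×0 + 0.70×0 + 0.53×94 + 0.47×399 + 0.42×472 = 435.5900
Strategy C: R₀ = 0.71×0 + 0.57×0 + 0.41×0 + 0.36×311 + 0.28×312 = 199.3200
Highest R₀: strategy A with 591.2700.

591.27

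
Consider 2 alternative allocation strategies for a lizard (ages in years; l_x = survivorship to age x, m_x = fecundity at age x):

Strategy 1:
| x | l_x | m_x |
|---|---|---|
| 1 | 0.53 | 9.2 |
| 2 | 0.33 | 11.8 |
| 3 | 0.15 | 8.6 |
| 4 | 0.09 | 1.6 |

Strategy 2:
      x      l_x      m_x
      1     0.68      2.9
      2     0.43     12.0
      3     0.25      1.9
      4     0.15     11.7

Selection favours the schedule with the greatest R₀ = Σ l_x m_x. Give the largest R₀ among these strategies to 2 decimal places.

Strategy 1: R₀ = 0.53×9.2 + 0.33×11.8 + 0.15×8.6 + 0.09×1.6 = 10.2040
Strategy 2: R₀ = 0.68×2.9 + 0.43×12.0 + 0.25×1.9 + 0.15×11.7 = 9.3620
Highest R₀: strategy 1 with 10.2040.

10.20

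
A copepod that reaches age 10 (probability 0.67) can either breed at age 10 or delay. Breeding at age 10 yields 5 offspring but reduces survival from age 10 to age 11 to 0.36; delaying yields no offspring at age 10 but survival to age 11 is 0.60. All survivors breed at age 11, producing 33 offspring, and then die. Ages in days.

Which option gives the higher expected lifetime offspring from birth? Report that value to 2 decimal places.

13.27

breed at age 10: R₀ = 0.67 × (5 + 0.36 × 33) = 0.67 × 16.8800 = 11.3096
delay to age 11: R₀ = 0.67 × (0.60 × 33) = 0.67 × 19.8000 = 13.2660
Higher: delay to age 11 (13.2660).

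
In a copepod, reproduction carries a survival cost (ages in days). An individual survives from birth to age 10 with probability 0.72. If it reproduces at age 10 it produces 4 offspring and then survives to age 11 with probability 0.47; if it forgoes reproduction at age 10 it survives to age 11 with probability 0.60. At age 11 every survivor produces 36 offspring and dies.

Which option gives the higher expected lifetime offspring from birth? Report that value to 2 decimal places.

breed at age 10: R₀ = 0.72 × (4 + 0.47 × 36) = 0.72 × 20.9200 = 15.0624
delay to age 11: R₀ = 0.72 × (0.60 × 36) = 0.72 × 21.6000 = 15.5520
Higher: delay to age 11 (15.5520).

15.55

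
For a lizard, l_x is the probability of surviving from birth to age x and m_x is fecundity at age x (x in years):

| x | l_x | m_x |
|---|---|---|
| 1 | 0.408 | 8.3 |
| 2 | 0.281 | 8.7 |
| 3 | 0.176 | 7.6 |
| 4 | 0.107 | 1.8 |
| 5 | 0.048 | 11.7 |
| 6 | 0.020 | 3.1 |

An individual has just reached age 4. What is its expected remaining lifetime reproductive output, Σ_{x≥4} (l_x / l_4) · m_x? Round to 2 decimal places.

7.63

l_4 = 0.107. Conditional survival from age 4 to x is l_x / l_4.
  x=4: (0.107/0.107) × 1.8 = 1.8000
  x=5: (0.048/0.107) × 11.7 = 5.2486
  x=6: (0.020/0.107) × 3.1 = 0.5794
Sum = 1.8000 + 5.2486 + 0.5794 = 7.6280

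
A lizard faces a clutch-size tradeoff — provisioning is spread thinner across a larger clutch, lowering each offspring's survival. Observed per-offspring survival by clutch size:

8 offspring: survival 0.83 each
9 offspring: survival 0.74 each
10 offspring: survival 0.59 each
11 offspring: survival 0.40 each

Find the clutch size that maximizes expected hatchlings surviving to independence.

Expected hatchlings surviving to independence = c × s(c):
  c=8: 8 × 0.83 = 6.640
  c=9: 9 × 0.74 = 6.660
  c=10: 10 × 0.59 = 5.900
  c=11: 11 × 0.40 = 4.400
Maximum at c = 9 (6.660 hatchlings surviving to independence).

9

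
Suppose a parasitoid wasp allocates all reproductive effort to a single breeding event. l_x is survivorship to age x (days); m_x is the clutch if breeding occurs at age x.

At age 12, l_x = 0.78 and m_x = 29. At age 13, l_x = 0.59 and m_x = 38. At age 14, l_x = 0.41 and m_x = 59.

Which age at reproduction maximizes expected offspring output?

Expected offspring if breeding at age x = l_x × m_x:
  age 12: 0.78 × 29 = 22.620
  age 13: 0.59 × 38 = 22.420
  age 14: 0.41 × 59 = 24.190
Maximum at age 14 (24.190).

14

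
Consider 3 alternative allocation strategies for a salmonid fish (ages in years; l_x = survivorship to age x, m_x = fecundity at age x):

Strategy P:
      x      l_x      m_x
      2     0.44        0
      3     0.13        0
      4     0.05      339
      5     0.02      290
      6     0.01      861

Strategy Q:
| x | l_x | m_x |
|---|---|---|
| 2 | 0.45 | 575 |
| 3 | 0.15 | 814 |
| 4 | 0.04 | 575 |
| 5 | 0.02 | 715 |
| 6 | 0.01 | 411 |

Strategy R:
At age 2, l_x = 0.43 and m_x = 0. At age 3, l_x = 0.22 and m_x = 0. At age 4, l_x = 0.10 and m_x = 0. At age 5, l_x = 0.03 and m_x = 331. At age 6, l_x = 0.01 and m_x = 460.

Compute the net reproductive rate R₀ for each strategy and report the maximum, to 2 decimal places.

Strategy P: R₀ = 0.44×0 + 0.13×0 + 0.05×339 + 0.02×290 + 0.01×861 = 31.3600
Strategy Q: R₀ = 0.45×575 + 0.15×814 + 0.04×575 + 0.02×715 + 0.01×411 = 422.2600
Strategy R: R₀ = 0.43×0 + 0.22×0 + 0.10×0 + 0.03×331 + 0.01×460 = 14.5300
Highest R₀: strategy Q with 422.2600.

422.26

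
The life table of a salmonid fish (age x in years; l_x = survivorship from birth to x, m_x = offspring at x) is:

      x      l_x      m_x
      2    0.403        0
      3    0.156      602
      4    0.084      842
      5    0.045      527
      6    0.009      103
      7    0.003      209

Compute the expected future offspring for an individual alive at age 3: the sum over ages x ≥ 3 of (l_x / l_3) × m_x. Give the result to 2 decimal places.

l_3 = 0.156. Conditional survival from age 3 to x is l_x / l_3.
  x=3: (0.156/0.156) × 602 = 602.0000
  x=4: (0.084/0.156) × 842 = 453.3846
  x=5: (0.045/0.156) × 527 = 152.0192
  x=6: (0.009/0.156) × 103 = 5.9423
  x=7: (0.003/0.156) × 209 = 4.0192
Sum = 602.0000 + 453.3846 + 152.0192 + 5.9423 + 4.0192 = 1217.3654

1217.37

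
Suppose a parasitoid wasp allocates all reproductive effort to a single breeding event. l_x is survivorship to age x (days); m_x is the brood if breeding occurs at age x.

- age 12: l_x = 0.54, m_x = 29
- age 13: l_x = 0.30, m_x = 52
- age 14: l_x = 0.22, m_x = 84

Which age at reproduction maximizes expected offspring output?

14

Expected offspring if breeding at age x = l_x × m_x:
  age 12: 0.54 × 29 = 15.660
  age 13: 0.30 × 52 = 15.600
  age 14: 0.22 × 84 = 18.480
Maximum at age 14 (18.480).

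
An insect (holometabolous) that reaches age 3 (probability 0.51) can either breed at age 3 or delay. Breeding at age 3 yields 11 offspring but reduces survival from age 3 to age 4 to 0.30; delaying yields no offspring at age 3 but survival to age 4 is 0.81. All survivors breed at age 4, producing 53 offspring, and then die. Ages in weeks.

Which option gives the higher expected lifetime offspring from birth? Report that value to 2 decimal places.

21.89

breed at age 3: R₀ = 0.51 × (11 + 0.30 × 53) = 0.51 × 26.9000 = 13.7190
delay to age 4: R₀ = 0.51 × (0.81 × 53) = 0.51 × 42.9300 = 21.8943
Higher: delay to age 4 (21.8943).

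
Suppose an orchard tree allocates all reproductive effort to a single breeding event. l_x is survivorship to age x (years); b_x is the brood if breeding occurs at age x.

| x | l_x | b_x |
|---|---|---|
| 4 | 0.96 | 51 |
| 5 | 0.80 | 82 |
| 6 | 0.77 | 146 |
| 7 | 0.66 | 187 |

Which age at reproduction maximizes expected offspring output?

7

Expected offspring if breeding at age x = l_x × b_x:
  age 4: 0.96 × 51 = 48.960
  age 5: 0.80 × 82 = 65.600
  age 6: 0.77 × 146 = 112.420
  age 7: 0.66 × 187 = 123.420
Maximum at age 7 (123.420).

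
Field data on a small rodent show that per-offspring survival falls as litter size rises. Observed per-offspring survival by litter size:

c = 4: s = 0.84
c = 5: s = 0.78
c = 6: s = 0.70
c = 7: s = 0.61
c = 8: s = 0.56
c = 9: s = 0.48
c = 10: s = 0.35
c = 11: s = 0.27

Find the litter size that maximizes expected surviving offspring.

Expected surviving offspring = c × s(c):
  c=4: 4 × 0.84 = 3.360
  c=5: 5 × 0.78 = 3.900
  c=6: 6 × 0.70 = 4.200
  c=7: 7 × 0.61 = 4.270
  c=8: 8 × 0.56 = 4.480
  c=9: 9 × 0.48 = 4.320
  c=10: 10 × 0.35 = 3.500
  c=11: 11 × 0.27 = 2.970
Maximum at c = 8 (4.480 surviving offspring).

8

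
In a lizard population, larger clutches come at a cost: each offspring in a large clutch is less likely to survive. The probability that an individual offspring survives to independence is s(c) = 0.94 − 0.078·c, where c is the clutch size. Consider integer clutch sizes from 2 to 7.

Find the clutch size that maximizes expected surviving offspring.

Expected surviving offspring = c × s(c):
  c=2: 2 × 0.784 = 1.568
  c=3: 3 × 0.706 = 2.118
  c=4: 4 × 0.628 = 2.512
  c=5: 5 × 0.550 = 2.750
  c=6: 6 × 0.472 = 2.832
  c=7: 7 × 0.394 = 2.758
Maximum at c = 6 (2.832 surviving offspring).

6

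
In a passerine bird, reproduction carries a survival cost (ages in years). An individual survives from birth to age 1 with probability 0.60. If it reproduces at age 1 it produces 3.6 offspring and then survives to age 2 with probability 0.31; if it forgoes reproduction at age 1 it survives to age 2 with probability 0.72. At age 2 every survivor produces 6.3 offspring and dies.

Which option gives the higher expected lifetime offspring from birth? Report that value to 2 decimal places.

breed at age 1: R₀ = 0.60 × (3.6 + 0.31 × 6.3) = 0.60 × 5.5530 = 3.3318
delay to age 2: R₀ = 0.60 × (0.72 × 6.3) = 0.60 × 4.5360 = 2.7216
Higher: breed at age 1 (3.3318).

3.33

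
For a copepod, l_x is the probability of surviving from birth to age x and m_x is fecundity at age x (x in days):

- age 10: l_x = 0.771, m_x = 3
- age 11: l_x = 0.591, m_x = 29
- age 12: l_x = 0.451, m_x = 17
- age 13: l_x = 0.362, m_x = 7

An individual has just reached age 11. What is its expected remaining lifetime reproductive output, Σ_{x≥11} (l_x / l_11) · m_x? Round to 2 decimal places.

46.26

l_11 = 0.591. Conditional survival from age 11 to x is l_x / l_11.
  x=11: (0.591/0.591) × 29 = 29.0000
  x=12: (0.451/0.591) × 17 = 12.9729
  x=13: (0.362/0.591) × 7 = 4.2876
Sum = 29.0000 + 12.9729 + 4.2876 = 46.2606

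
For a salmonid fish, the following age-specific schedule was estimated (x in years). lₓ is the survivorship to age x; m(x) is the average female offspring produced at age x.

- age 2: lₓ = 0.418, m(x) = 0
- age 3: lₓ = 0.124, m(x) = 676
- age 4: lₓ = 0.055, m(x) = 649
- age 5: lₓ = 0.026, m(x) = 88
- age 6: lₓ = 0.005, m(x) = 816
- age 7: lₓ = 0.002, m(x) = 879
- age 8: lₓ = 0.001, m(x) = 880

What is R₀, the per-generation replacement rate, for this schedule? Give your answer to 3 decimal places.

128.525

R₀ = Σ lₓ m(x):
  age 2: 0.418 × 0 = 0.0000
  age 3: 0.124 × 676 = 83.8240
  age 4: 0.055 × 649 = 35.6950
  age 5: 0.026 × 88 = 2.2880
  age 6: 0.005 × 816 = 4.0800
  age 7: 0.002 × 879 = 1.7580
  age 8: 0.001 × 880 = 0.8800
R₀ = 0.0000 + 83.8240 + 35.6950 + 2.2880 + 4.0800 + 1.7580 + 0.8800 = 128.5250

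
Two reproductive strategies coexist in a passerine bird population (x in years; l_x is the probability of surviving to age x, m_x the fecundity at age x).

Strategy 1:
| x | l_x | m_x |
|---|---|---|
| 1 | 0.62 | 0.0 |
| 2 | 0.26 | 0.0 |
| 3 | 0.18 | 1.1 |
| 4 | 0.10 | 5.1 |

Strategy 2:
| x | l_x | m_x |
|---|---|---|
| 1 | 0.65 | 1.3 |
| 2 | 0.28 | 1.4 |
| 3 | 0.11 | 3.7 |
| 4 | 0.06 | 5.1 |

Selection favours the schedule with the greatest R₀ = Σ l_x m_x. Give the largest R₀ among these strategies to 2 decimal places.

1.95

Strategy 1: R₀ = 0.62×0.0 + 0.26×0.0 + 0.18×1.1 + 0.10×5.1 = 0.7080
Strategy 2: R₀ = 0.65×1.3 + 0.28×1.4 + 0.11×3.7 + 0.06×5.1 = 1.9500
Highest R₀: strategy 2 with 1.9500.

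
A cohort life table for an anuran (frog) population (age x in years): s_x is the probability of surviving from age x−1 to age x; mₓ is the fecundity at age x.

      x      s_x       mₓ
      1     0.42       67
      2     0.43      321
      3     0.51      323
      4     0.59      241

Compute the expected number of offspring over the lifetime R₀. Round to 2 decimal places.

Survivorship from birth: l_x = s_1·s_2·…·s_x.
  l_1 = 0.42000
  l_2 = 0.18060
  l_3 = 0.09211
  l_4 = 0.05434
R₀ = Σ l_x mₓ:
  age 1: 0.42000 × 67 = 28.1400
  age 2: 0.18060 × 321 = 57.9726
  age 3: 0.09211 × 323 = 29.7515
  age 4: 0.05434 × 241 = 13.0959
R₀ = 28.1400 + 57.9726 + 29.7515 + 13.0959 = 128.9601

128.96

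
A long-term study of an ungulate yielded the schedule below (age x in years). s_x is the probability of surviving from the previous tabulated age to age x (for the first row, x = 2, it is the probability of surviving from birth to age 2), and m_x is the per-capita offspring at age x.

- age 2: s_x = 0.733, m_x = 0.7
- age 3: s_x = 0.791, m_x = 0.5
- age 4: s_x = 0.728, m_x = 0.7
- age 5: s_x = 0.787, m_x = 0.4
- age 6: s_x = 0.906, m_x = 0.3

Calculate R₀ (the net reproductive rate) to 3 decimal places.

1.322

Survivorship from birth: l_x = s_2·s_3·…·s_x.
  l_2 = 0.73300
  l_3 = 0.57980
  l_4 = 0.42210
  l_5 = 0.33219
  l_6 = 0.30096
R₀ = Σ l_x m_x:
  age 2: 0.73300 × 0.7 = 0.5131
  age 3: 0.57980 × 0.5 = 0.2899
  age 4: 0.42210 × 0.7 = 0.2955
  age 5: 0.33219 × 0.4 = 0.1329
  age 6: 0.30096 × 0.3 = 0.0903
R₀ = 0.5131 + 0.2899 + 0.2955 + 0.1329 + 0.0903 = 1.3216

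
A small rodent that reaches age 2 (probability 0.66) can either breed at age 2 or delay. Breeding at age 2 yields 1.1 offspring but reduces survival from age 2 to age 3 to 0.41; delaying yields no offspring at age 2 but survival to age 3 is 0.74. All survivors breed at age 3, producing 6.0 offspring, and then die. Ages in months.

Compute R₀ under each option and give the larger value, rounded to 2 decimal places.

breed at age 2: R₀ = 0.66 × (1.1 + 0.41 × 6.0) = 0.66 × 3.5600 = 2.3496
delay to age 3: R₀ = 0.66 × (0.74 × 6.0) = 0.66 × 4.4400 = 2.9304
Higher: delay to age 3 (2.9304).

2.93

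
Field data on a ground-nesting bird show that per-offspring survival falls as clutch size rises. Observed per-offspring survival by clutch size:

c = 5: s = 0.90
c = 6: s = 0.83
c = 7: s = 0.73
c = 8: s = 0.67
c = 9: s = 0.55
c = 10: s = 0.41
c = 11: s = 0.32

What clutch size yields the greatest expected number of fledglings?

Expected fledglings = c × s(c):
  c=5: 5 × 0.90 = 4.500
  c=6: 6 × 0.83 = 4.980
  c=7: 7 × 0.73 = 5.110
  c=8: 8 × 0.67 = 5.360
  c=9: 9 × 0.55 = 4.950
  c=10: 10 × 0.41 = 4.100
  c=11: 11 × 0.32 = 3.520
Maximum at c = 8 (5.360 fledglings).

8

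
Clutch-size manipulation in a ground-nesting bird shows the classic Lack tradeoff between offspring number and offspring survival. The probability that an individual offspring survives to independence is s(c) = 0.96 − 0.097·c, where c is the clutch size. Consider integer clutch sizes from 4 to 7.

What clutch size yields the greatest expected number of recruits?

Expected recruits = c × s(c):
  c=4: 4 × 0.572 = 2.288
  c=5: 5 × 0.475 = 2.375
  c=6: 6 × 0.378 = 2.268
  c=7: 7 × 0.281 = 1.967
Maximum at c = 5 (2.375 recruits).

5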